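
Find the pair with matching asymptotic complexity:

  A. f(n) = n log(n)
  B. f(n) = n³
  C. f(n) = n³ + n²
B and C

Examining each function:
  A. n log(n) is O(n log n)
  B. n³ is O(n³)
  C. n³ + n² is O(n³)

Functions B and C both have the same complexity class.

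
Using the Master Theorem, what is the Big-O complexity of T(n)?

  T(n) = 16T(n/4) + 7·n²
Θ(n² log n)

Master Theorem: a = 16, b = 4, f(n) = 7·n².
Compute the critical exponent d = log₄(16) = 2.
Compare f(n) = Θ(n²) against n^d:
  k = 2 = d, so f(n) = Θ(n^d) — Case 2.
  Work is balanced across levels: T(n) = Θ(n^d log n) = Θ(n² log n).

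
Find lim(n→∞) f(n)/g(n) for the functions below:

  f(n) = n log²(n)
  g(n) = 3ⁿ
0

Since n log²(n) (O(n log² n)) grows slower than 3ⁿ (O(3ⁿ)),
the ratio f(n)/g(n) → 0 as n → ∞.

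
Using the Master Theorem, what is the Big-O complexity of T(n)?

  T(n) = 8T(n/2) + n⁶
Θ(n⁶)

Master Theorem: a = 8, b = 2, f(n) = n⁶.
Compute the critical exponent d = log₂(8) = 3.
Compare f(n) = Θ(n⁶) against n^d:
  k = 6 > d = 3, so f(n) = Ω(n^(d+ε)) — Case 3.
  Regularity: a·(n/b)^6/n^6 = a/b^6 = 8/64 < 1 ✓.
  The top-level work dominates: T(n) = Θ(f(n)) = Θ(n⁶).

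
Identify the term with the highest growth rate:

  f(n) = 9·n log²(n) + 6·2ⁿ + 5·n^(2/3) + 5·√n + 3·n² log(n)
6·2ⁿ

Looking at each term:
  - 9·n log²(n) is O(n log² n)
  - 6·2ⁿ is O(2ⁿ)
  - 5·n^(2/3) is O(n^(2/3))
  - 5·√n is O(√n)
  - 3·n² log(n) is O(n² log n)

The term 6·2ⁿ (O(2ⁿ)) grows fastest and dominates all others.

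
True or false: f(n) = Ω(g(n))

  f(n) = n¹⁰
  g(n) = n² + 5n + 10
True

f(n) = n¹⁰ is O(n¹⁰), and g(n) = n² + 5n + 10 is O(n²).
Since O(n¹⁰) grows at least as fast as O(n²), f(n) = Ω(g(n)) is true.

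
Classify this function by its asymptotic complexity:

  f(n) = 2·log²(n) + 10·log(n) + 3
O(log² n)

The dominant term in 2·log²(n) + 10·log(n) + 3 is 2·log²(n), which is Θ(log² n).
Lower-order terms (10·log(n), 3) are asymptotically negligible.
Constants are absorbed, so the tightest bound is O(log² n).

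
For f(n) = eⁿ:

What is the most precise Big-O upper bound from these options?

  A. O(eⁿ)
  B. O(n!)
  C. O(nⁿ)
A

f(n) = eⁿ is O(eⁿ).
All listed options are valid Big-O bounds (upper bounds),
but O(eⁿ) is the tightest (smallest valid bound).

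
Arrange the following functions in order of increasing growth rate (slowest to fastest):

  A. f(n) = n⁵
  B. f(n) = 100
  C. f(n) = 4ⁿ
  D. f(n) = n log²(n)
B < D < A < C

Comparing growth rates:
B = 100 is O(1)
D = n log²(n) is O(n log² n)
A = n⁵ is O(n⁵)
C = 4ⁿ is O(4ⁿ)

Therefore, the order from slowest to fastest is: B < D < A < C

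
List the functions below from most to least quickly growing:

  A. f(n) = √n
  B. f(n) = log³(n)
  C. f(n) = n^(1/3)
A > C > B

Comparing growth rates:
A = √n is O(√n)
C = n^(1/3) is O(n^(1/3))
B = log³(n) is O(log³ n)

Therefore, the order from fastest to slowest is: A > C > B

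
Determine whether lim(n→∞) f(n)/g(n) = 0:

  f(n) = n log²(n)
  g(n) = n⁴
True

f(n) = n log²(n) is O(n log² n), and g(n) = n⁴ is O(n⁴).
Since O(n log² n) grows strictly slower than O(n⁴), f(n) = o(g(n)) is true.
This means lim(n→∞) f(n)/g(n) = 0.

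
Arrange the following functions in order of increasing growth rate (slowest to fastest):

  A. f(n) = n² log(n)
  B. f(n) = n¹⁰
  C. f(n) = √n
C < A < B

Comparing growth rates:
C = √n is O(√n)
A = n² log(n) is O(n² log n)
B = n¹⁰ is O(n¹⁰)

Therefore, the order from slowest to fastest is: C < A < B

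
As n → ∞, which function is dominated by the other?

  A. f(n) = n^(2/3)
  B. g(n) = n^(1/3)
B

f(n) = n^(2/3) is O(n^(2/3)), while g(n) = n^(1/3) is O(n^(1/3)).
Since O(n^(1/3)) grows slower than O(n^(2/3)), g(n) is dominated.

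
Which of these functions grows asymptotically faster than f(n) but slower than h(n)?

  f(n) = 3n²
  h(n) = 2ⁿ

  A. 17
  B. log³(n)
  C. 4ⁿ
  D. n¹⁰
D

We need g(n) with 3n² = o(g(n)) and g(n) = o(2ⁿ), i.e. O(n²) ≺ g ≺ O(2ⁿ).
Check each option:
  A. 17 — O(1) does not grow strictly faster than f(n)
  B. log³(n) — O(log³ n) does not grow strictly faster than f(n)
  C. 4ⁿ — O(4ⁿ) does not grow strictly slower than h(n)
  D. n¹⁰ — O(n¹⁰) is strictly between O(n²) and O(2ⁿ) ✓

Only option D (n¹⁰) lies strictly between.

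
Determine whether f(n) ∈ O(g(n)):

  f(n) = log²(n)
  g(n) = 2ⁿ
True

f(n) = log²(n) is O(log² n), and g(n) = 2ⁿ is O(2ⁿ).
Since O(log² n) ⊆ O(2ⁿ) (f grows no faster than g), f(n) = O(g(n)) is true.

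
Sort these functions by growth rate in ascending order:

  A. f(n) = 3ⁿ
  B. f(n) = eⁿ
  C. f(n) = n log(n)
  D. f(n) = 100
D < C < B < A

Comparing growth rates:
D = 100 is O(1)
C = n log(n) is O(n log n)
B = eⁿ is O(eⁿ)
A = 3ⁿ is O(3ⁿ)

Therefore, the order from slowest to fastest is: D < C < B < A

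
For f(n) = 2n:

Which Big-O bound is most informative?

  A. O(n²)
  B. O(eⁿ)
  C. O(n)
C

f(n) = 2n is O(n).
All listed options are valid Big-O bounds (upper bounds),
but O(n) is the tightest (smallest valid bound).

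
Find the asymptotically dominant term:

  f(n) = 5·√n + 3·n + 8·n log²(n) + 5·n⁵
5·n⁵

Looking at each term:
  - 5·√n is O(√n)
  - 3·n is O(n)
  - 8·n log²(n) is O(n log² n)
  - 5·n⁵ is O(n⁵)

The term 5·n⁵ (O(n⁵)) grows fastest and dominates all others.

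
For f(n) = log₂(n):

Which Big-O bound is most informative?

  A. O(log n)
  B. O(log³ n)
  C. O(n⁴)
A

f(n) = log₂(n) is O(log n).
All listed options are valid Big-O bounds (upper bounds),
but O(log n) is the tightest (smallest valid bound).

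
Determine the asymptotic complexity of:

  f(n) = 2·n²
O(n²)

The dominant term in 2·n² is 2·n², which is Θ(n²).
Constants are absorbed, so the tightest bound is O(n²).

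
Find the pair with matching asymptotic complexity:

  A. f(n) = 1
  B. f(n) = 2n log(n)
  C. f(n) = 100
A and C

Examining each function:
  A. 1 is O(1)
  B. 2n log(n) is O(n log n)
  C. 100 is O(1)

Functions A and C both have the same complexity class.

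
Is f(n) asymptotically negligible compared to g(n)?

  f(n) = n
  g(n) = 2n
False

f(n) = n is O(n), and g(n) = 2n is O(n).
Since they have the same growth rate, f(n) = o(g(n)) is false.
(f = o(g) requires f to grow strictly slower, not equal.)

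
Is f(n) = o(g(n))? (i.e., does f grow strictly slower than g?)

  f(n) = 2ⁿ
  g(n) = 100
False

f(n) = 2ⁿ is O(2ⁿ), and g(n) = 100 is O(1).
Since O(2ⁿ) grows faster than or equal to O(1), f(n) = o(g(n)) is false.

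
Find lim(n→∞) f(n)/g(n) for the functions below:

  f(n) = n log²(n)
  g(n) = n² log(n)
0

Since n log²(n) (O(n log² n)) grows slower than n² log(n) (O(n² log n)),
the ratio f(n)/g(n) → 0 as n → ∞.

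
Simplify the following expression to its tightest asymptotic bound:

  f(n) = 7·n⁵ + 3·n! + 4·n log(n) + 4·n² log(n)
Θ(n!)

Order the terms by growth rate: 4·n log(n) ≺ 4·n² log(n) ≺ 7·n⁵ ≺ 3·n!.
The fastest-growing term 3·n! dominates as n → ∞; dropping its constant factor gives Θ(n!).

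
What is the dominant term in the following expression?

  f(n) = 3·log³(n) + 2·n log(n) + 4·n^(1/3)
2·n log(n)

Looking at each term:
  - 3·log³(n) is O(log³ n)
  - 2·n log(n) is O(n log n)
  - 4·n^(1/3) is O(n^(1/3))

The term 2·n log(n) (O(n log n)) grows fastest and dominates all others.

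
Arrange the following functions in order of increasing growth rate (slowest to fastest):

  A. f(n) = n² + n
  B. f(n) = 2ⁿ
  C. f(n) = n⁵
A < C < B

Comparing growth rates:
A = n² + n is O(n²)
C = n⁵ is O(n⁵)
B = 2ⁿ is O(2ⁿ)

Therefore, the order from slowest to fastest is: A < C < B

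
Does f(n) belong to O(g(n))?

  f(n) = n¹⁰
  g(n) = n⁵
False

f(n) = n¹⁰ is O(n¹⁰), and g(n) = n⁵ is O(n⁵).
Since O(n¹⁰) grows faster than O(n⁵), f(n) = O(g(n)) is false.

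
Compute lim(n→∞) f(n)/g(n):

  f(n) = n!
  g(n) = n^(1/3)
∞

Since n! (O(n!)) grows faster than n^(1/3) (O(n^(1/3))),
the ratio f(n)/g(n) → ∞ as n → ∞.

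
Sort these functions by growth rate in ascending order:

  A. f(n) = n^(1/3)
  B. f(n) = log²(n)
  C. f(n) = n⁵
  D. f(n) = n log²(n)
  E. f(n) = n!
B < A < D < C < E

Comparing growth rates:
B = log²(n) is O(log² n)
A = n^(1/3) is O(n^(1/3))
D = n log²(n) is O(n log² n)
C = n⁵ is O(n⁵)
E = n! is O(n!)

Therefore, the order from slowest to fastest is: B < A < D < C < E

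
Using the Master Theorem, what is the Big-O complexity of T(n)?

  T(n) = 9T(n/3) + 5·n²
Θ(n² log n)

Master Theorem: a = 9, b = 3, f(n) = 5·n².
Compute the critical exponent d = log₃(9) = 2.
Compare f(n) = Θ(n²) against n^d:
  k = 2 = d, so f(n) = Θ(n^d) — Case 2.
  Work is balanced across levels: T(n) = Θ(n^d log n) = Θ(n² log n).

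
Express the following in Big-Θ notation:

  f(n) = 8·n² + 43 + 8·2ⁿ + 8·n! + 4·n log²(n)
Θ(n!)

Order the terms by growth rate: 43 ≺ 4·n log²(n) ≺ 8·n² ≺ 8·2ⁿ ≺ 8·n!.
The fastest-growing term 8·n! dominates as n → ∞; dropping its constant factor gives Θ(n!).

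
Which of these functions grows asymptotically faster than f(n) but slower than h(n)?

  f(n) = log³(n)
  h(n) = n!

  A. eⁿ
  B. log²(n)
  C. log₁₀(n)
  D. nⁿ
A

We need g(n) with log³(n) = o(g(n)) and g(n) = o(n!), i.e. O(log³ n) ≺ g ≺ O(n!).
Check each option:
  A. eⁿ — O(eⁿ) is strictly between O(log³ n) and O(n!) ✓
  B. log²(n) — O(log² n) does not grow strictly faster than f(n)
  C. log₁₀(n) — O(log n) does not grow strictly faster than f(n)
  D. nⁿ — O(nⁿ) does not grow strictly slower than h(n)

Only option A (eⁿ) lies strictly between.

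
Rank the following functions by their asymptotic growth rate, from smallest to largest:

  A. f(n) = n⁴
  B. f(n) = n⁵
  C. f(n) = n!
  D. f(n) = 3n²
D < A < B < C

Comparing growth rates:
D = 3n² is O(n²)
A = n⁴ is O(n⁴)
B = n⁵ is O(n⁵)
C = n! is O(n!)

Therefore, the order from slowest to fastest is: D < A < B < C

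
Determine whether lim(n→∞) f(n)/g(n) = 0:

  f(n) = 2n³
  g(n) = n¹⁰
True

f(n) = 2n³ is O(n³), and g(n) = n¹⁰ is O(n¹⁰).
Since O(n³) grows strictly slower than O(n¹⁰), f(n) = o(g(n)) is true.
This means lim(n→∞) f(n)/g(n) = 0.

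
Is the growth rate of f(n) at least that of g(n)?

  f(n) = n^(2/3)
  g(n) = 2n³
False

f(n) = n^(2/3) is O(n^(2/3)), and g(n) = 2n³ is O(n³).
Since O(n^(2/3)) grows slower than O(n³), f(n) = Ω(g(n)) is false.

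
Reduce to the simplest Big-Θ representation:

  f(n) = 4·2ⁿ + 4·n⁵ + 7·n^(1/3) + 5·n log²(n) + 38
Θ(2ⁿ)

Order the terms by growth rate: 38 ≺ 7·n^(1/3) ≺ 5·n log²(n) ≺ 4·n⁵ ≺ 4·2ⁿ.
The fastest-growing term 4·2ⁿ dominates as n → ∞; dropping its constant factor gives Θ(2ⁿ).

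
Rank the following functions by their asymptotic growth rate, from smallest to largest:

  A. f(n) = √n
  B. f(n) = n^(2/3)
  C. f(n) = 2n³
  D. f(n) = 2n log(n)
A < B < D < C

Comparing growth rates:
A = √n is O(√n)
B = n^(2/3) is O(n^(2/3))
D = 2n log(n) is O(n log n)
C = 2n³ is O(n³)

Therefore, the order from slowest to fastest is: A < B < D < C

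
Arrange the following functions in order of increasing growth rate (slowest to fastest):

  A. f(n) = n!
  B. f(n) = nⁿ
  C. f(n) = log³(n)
C < A < B

Comparing growth rates:
C = log³(n) is O(log³ n)
A = n! is O(n!)
B = nⁿ is O(nⁿ)

Therefore, the order from slowest to fastest is: C < A < B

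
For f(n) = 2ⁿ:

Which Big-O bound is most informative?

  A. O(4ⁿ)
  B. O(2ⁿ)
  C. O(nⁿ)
B

f(n) = 2ⁿ is O(2ⁿ).
All listed options are valid Big-O bounds (upper bounds),
but O(2ⁿ) is the tightest (smallest valid bound).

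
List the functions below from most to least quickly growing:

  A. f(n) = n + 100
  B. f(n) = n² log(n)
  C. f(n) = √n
B > A > C

Comparing growth rates:
B = n² log(n) is O(n² log n)
A = n + 100 is O(n)
C = √n is O(√n)

Therefore, the order from fastest to slowest is: B > A > C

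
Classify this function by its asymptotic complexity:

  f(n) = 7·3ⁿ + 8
O(3ⁿ)

The dominant term in 7·3ⁿ + 8 is 7·3ⁿ, which is Θ(3ⁿ).
Lower-order terms (8) are asymptotically negligible.
Constants are absorbed, so the tightest bound is O(3ⁿ).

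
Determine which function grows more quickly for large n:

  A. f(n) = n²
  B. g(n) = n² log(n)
B

f(n) = n² is O(n²), while g(n) = n² log(n) is O(n² log n).
Since O(n² log n) grows faster than O(n²), g(n) dominates.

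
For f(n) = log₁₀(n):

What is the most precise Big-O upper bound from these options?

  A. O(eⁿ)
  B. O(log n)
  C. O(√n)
B

f(n) = log₁₀(n) is O(log n).
All listed options are valid Big-O bounds (upper bounds),
but O(log n) is the tightest (smallest valid bound).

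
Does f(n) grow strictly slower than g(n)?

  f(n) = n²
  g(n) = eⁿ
True

f(n) = n² is O(n²), and g(n) = eⁿ is O(eⁿ).
Since O(n²) grows strictly slower than O(eⁿ), f(n) = o(g(n)) is true.
This means lim(n→∞) f(n)/g(n) = 0.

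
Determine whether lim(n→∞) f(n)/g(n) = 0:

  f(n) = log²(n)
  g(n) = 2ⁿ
True

f(n) = log²(n) is O(log² n), and g(n) = 2ⁿ is O(2ⁿ).
Since O(log² n) grows strictly slower than O(2ⁿ), f(n) = o(g(n)) is true.
This means lim(n→∞) f(n)/g(n) = 0.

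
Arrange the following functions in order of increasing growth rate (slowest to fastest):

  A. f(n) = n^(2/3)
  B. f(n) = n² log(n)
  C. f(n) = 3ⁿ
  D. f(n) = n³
A < B < D < C

Comparing growth rates:
A = n^(2/3) is O(n^(2/3))
B = n² log(n) is O(n² log n)
D = n³ is O(n³)
C = 3ⁿ is O(3ⁿ)

Therefore, the order from slowest to fastest is: A < B < D < C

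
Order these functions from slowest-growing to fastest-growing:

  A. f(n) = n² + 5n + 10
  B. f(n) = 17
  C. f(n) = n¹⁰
B < A < C

Comparing growth rates:
B = 17 is O(1)
A = n² + 5n + 10 is O(n²)
C = n¹⁰ is O(n¹⁰)

Therefore, the order from slowest to fastest is: B < A < C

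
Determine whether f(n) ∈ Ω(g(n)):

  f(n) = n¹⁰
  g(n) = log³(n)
True

f(n) = n¹⁰ is O(n¹⁰), and g(n) = log³(n) is O(log³ n).
Since O(n¹⁰) grows at least as fast as O(log³ n), f(n) = Ω(g(n)) is true.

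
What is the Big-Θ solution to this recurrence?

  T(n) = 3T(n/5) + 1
Θ(n^log₅(3))

Master Theorem: a = 3, b = 5, f(n) = 1.
Compute the critical exponent d = log₅(3) = 0.683.
Compare f(n) = Θ(1) against n^d:
  k = 0 < d = 0.683, so f(n) = O(n^(d-ε)) — Case 1.
  The recursion cost dominates: T(n) = Θ(n^d) = Θ(n^log₅(3)).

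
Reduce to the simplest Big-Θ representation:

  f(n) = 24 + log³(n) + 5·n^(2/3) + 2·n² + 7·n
Θ(n²)

Order the terms by growth rate: 24 ≺ log³(n) ≺ 5·n^(2/3) ≺ 7·n ≺ 2·n².
The fastest-growing term 2·n² dominates as n → ∞; dropping its constant factor gives Θ(n²).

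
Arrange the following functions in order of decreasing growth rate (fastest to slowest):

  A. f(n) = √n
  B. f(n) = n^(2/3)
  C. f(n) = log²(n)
B > A > C

Comparing growth rates:
B = n^(2/3) is O(n^(2/3))
A = √n is O(√n)
C = log²(n) is O(log² n)

Therefore, the order from fastest to slowest is: B > A > C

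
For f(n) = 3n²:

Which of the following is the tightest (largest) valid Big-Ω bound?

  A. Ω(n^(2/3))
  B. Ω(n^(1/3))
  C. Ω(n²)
C

f(n) = 3n² is Ω(n²).
All listed options are valid Big-Ω bounds (lower bounds),
but Ω(n²) is the tightest (largest valid bound).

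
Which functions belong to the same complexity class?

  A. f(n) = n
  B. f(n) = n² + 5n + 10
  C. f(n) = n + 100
A and C

Examining each function:
  A. n is O(n)
  B. n² + 5n + 10 is O(n²)
  C. n + 100 is O(n)

Functions A and C both have the same complexity class.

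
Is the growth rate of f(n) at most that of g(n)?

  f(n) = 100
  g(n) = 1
True

f(n) = 100 and g(n) = 1 are both O(1).
Big-O permits equal growth rates (f ≤ c·g for some c), so f(n) = O(g(n)) is true.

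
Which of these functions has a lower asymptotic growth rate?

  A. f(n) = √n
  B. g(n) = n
A

f(n) = √n is O(√n), while g(n) = n is O(n).
Since O(√n) grows slower than O(n), f(n) is dominated.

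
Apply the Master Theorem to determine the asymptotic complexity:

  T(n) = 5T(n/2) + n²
Θ(n^log₂(5))

Master Theorem: a = 5, b = 2, f(n) = n².
Compute the critical exponent d = log₂(5) = 2.322.
Compare f(n) = Θ(n²) against n^d:
  k = 2 < d = 2.322, so f(n) = O(n^(d-ε)) — Case 1.
  The recursion cost dominates: T(n) = Θ(n^d) = Θ(n^log₂(5)).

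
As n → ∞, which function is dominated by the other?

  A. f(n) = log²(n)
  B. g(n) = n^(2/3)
A

f(n) = log²(n) is O(log² n), while g(n) = n^(2/3) is O(n^(2/3)).
Since O(log² n) grows slower than O(n^(2/3)), f(n) is dominated.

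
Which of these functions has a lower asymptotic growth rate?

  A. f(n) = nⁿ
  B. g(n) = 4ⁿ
B

f(n) = nⁿ is O(nⁿ), while g(n) = 4ⁿ is O(4ⁿ).
Since O(4ⁿ) grows slower than O(nⁿ), g(n) is dominated.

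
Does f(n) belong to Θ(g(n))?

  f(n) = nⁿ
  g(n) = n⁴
False

f(n) = nⁿ is O(nⁿ), and g(n) = n⁴ is O(n⁴).
Since they have different growth rates, f(n) = Θ(g(n)) is false.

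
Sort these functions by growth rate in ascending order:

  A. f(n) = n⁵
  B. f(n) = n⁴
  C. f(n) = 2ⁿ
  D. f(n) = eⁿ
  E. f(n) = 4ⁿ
B < A < C < D < E

Comparing growth rates:
B = n⁴ is O(n⁴)
A = n⁵ is O(n⁵)
C = 2ⁿ is O(2ⁿ)
D = eⁿ is O(eⁿ)
E = 4ⁿ is O(4ⁿ)

Therefore, the order from slowest to fastest is: B < A < C < D < E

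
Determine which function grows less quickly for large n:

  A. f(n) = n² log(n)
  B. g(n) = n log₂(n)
B

f(n) = n² log(n) is O(n² log n), while g(n) = n log₂(n) is O(n log n).
Since O(n log n) grows slower than O(n² log n), g(n) is dominated.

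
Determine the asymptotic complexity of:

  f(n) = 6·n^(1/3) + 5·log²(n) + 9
O(n^(1/3))

The dominant term in 6·n^(1/3) + 5·log²(n) + 9 is 6·n^(1/3), which is Θ(n^(1/3)).
Lower-order terms (5·log²(n), 9) are asymptotically negligible.
Constants are absorbed, so the tightest bound is O(n^(1/3)).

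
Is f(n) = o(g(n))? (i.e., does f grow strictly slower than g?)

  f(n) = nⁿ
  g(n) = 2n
False

f(n) = nⁿ is O(nⁿ), and g(n) = 2n is O(n).
Since O(nⁿ) grows faster than or equal to O(n), f(n) = o(g(n)) is false.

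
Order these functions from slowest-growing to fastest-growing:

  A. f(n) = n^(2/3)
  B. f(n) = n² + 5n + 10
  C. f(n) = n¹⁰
A < B < C

Comparing growth rates:
A = n^(2/3) is O(n^(2/3))
B = n² + 5n + 10 is O(n²)
C = n¹⁰ is O(n¹⁰)

Therefore, the order from slowest to fastest is: A < B < C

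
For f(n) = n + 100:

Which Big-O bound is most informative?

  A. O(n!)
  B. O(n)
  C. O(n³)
B

f(n) = n + 100 is O(n).
All listed options are valid Big-O bounds (upper bounds),
but O(n) is the tightest (smallest valid bound).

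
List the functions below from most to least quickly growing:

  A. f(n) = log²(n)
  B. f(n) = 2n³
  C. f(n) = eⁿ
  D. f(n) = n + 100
C > B > D > A

Comparing growth rates:
C = eⁿ is O(eⁿ)
B = 2n³ is O(n³)
D = n + 100 is O(n)
A = log²(n) is O(log² n)

Therefore, the order from fastest to slowest is: C > B > D > A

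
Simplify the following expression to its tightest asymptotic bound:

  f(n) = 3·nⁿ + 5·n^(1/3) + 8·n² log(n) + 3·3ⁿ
Θ(nⁿ)

Order the terms by growth rate: 5·n^(1/3) ≺ 8·n² log(n) ≺ 3·3ⁿ ≺ 3·nⁿ.
The fastest-growing term 3·nⁿ dominates as n → ∞; dropping its constant factor gives Θ(nⁿ).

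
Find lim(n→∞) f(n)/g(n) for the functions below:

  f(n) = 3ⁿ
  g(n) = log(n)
∞

Since 3ⁿ (O(3ⁿ)) grows faster than log(n) (O(log n)),
the ratio f(n)/g(n) → ∞ as n → ∞.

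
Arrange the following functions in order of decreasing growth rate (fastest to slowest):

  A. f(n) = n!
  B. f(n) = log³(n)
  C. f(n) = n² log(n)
A > C > B

Comparing growth rates:
A = n! is O(n!)
C = n² log(n) is O(n² log n)
B = log³(n) is O(log³ n)

Therefore, the order from fastest to slowest is: A > C > B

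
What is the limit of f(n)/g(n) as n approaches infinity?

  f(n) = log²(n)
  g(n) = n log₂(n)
0

Since log²(n) (O(log² n)) grows slower than n log₂(n) (O(n log n)),
the ratio f(n)/g(n) → 0 as n → ∞.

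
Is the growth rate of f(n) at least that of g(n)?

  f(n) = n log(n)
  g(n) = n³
False

f(n) = n log(n) is O(n log n), and g(n) = n³ is O(n³).
Since O(n log n) grows slower than O(n³), f(n) = Ω(g(n)) is false.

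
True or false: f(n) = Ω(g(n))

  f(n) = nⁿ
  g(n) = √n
True

f(n) = nⁿ is O(nⁿ), and g(n) = √n is O(√n).
Since O(nⁿ) grows at least as fast as O(√n), f(n) = Ω(g(n)) is true.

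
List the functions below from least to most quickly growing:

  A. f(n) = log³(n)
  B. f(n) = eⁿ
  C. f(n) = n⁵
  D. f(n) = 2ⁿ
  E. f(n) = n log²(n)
A < E < C < D < B

Comparing growth rates:
A = log³(n) is O(log³ n)
E = n log²(n) is O(n log² n)
C = n⁵ is O(n⁵)
D = 2ⁿ is O(2ⁿ)
B = eⁿ is O(eⁿ)

Therefore, the order from slowest to fastest is: A < E < C < D < B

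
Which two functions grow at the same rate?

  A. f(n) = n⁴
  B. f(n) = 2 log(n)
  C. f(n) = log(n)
B and C

Examining each function:
  A. n⁴ is O(n⁴)
  B. 2 log(n) is O(log n)
  C. log(n) is O(log n)

Functions B and C both have the same complexity class.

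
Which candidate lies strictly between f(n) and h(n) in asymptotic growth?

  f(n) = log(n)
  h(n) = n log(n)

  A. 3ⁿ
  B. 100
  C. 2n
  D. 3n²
C

We need g(n) with log(n) = o(g(n)) and g(n) = o(n log(n)), i.e. O(log n) ≺ g ≺ O(n log n).
Check each option:
  A. 3ⁿ — O(3ⁿ) does not grow strictly slower than h(n)
  B. 100 — O(1) does not grow strictly faster than f(n)
  C. 2n — O(n) is strictly between O(log n) and O(n log n) ✓
  D. 3n² — O(n²) does not grow strictly slower than h(n)

Only option C (2n) lies strictly between.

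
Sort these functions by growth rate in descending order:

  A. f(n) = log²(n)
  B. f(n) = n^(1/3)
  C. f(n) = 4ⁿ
C > B > A

Comparing growth rates:
C = 4ⁿ is O(4ⁿ)
B = n^(1/3) is O(n^(1/3))
A = log²(n) is O(log² n)

Therefore, the order from fastest to slowest is: C > B > A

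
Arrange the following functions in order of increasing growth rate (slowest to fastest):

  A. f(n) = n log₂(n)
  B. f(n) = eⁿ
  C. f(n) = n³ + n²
A < C < B

Comparing growth rates:
A = n log₂(n) is O(n log n)
C = n³ + n² is O(n³)
B = eⁿ is O(eⁿ)

Therefore, the order from slowest to fastest is: A < C < B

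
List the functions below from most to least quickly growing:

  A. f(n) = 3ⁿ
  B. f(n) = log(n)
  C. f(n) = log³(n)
A > C > B

Comparing growth rates:
A = 3ⁿ is O(3ⁿ)
C = log³(n) is O(log³ n)
B = log(n) is O(log n)

Therefore, the order from fastest to slowest is: A > C > B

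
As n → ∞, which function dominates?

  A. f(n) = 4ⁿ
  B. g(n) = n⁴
A

f(n) = 4ⁿ is O(4ⁿ), while g(n) = n⁴ is O(n⁴).
Since O(4ⁿ) grows faster than O(n⁴), f(n) dominates.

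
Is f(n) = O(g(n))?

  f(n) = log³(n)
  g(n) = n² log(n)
True

f(n) = log³(n) is O(log³ n), and g(n) = n² log(n) is O(n² log n).
Since O(log³ n) ⊆ O(n² log n) (f grows no faster than g), f(n) = O(g(n)) is true.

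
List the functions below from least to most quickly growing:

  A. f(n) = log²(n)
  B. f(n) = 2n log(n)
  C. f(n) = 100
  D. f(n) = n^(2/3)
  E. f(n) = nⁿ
C < A < D < B < E

Comparing growth rates:
C = 100 is O(1)
A = log²(n) is O(log² n)
D = n^(2/3) is O(n^(2/3))
B = 2n log(n) is O(n log n)
E = nⁿ is O(nⁿ)

Therefore, the order from slowest to fastest is: C < A < D < B < E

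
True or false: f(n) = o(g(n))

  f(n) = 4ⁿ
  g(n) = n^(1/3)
False

f(n) = 4ⁿ is O(4ⁿ), and g(n) = n^(1/3) is O(n^(1/3)).
Since O(4ⁿ) grows faster than or equal to O(n^(1/3)), f(n) = o(g(n)) is false.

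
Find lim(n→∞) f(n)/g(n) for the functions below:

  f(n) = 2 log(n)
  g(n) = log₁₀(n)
log(100)

Since 2 log(n) and log₁₀(n) have the same growth rate (O(log n)),
the ratio converges to a constant: log(100).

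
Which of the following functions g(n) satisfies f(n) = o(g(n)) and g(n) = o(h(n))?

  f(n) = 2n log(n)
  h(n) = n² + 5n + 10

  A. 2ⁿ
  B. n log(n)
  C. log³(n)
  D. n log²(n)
D

We need g(n) with 2n log(n) = o(g(n)) and g(n) = o(n² + 5n + 10), i.e. O(n log n) ≺ g ≺ O(n²).
Check each option:
  A. 2ⁿ — O(2ⁿ) does not grow strictly slower than h(n)
  B. n log(n) — O(n log n) does not grow strictly faster than f(n)
  C. log³(n) — O(log³ n) does not grow strictly faster than f(n)
  D. n log²(n) — O(n log² n) is strictly between O(n log n) and O(n²) ✓

Only option D (n log²(n)) lies strictly between.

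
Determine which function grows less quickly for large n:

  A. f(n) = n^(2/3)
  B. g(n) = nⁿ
A

f(n) = n^(2/3) is O(n^(2/3)), while g(n) = nⁿ is O(nⁿ).
Since O(n^(2/3)) grows slower than O(nⁿ), f(n) is dominated.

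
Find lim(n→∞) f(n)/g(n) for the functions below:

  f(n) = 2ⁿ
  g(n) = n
∞

Since 2ⁿ (O(2ⁿ)) grows faster than n (O(n)),
the ratio f(n)/g(n) → ∞ as n → ∞.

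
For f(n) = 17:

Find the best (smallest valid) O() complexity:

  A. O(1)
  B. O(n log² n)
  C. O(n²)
A

f(n) = 17 is O(1).
All listed options are valid Big-O bounds (upper bounds),
but O(1) is the tightest (smallest valid bound).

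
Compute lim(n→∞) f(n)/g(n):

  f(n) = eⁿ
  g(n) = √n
∞

Since eⁿ (O(eⁿ)) grows faster than √n (O(√n)),
the ratio f(n)/g(n) → ∞ as n → ∞.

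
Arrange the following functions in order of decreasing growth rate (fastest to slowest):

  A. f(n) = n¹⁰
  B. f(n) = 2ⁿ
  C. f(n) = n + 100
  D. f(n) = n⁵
B > A > D > C

Comparing growth rates:
B = 2ⁿ is O(2ⁿ)
A = n¹⁰ is O(n¹⁰)
D = n⁵ is O(n⁵)
C = n + 100 is O(n)

Therefore, the order from fastest to slowest is: B > A > D > C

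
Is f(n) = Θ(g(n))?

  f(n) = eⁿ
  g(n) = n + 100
False

f(n) = eⁿ is O(eⁿ), and g(n) = n + 100 is O(n).
Since they have different growth rates, f(n) = Θ(g(n)) is false.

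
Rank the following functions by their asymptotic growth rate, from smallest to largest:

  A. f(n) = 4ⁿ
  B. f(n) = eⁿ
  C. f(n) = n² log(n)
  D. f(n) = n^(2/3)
D < C < B < A

Comparing growth rates:
D = n^(2/3) is O(n^(2/3))
C = n² log(n) is O(n² log n)
B = eⁿ is O(eⁿ)
A = 4ⁿ is O(4ⁿ)

Therefore, the order from slowest to fastest is: D < C < B < A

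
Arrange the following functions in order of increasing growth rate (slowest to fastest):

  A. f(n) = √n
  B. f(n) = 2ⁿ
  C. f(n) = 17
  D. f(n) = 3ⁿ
C < A < B < D

Comparing growth rates:
C = 17 is O(1)
A = √n is O(√n)
B = 2ⁿ is O(2ⁿ)
D = 3ⁿ is O(3ⁿ)

Therefore, the order from slowest to fastest is: C < A < B < D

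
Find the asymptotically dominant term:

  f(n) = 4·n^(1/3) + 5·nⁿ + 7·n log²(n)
5·nⁿ

Looking at each term:
  - 4·n^(1/3) is O(n^(1/3))
  - 5·nⁿ is O(nⁿ)
  - 7·n log²(n) is O(n log² n)

The term 5·nⁿ (O(nⁿ)) grows fastest and dominates all others.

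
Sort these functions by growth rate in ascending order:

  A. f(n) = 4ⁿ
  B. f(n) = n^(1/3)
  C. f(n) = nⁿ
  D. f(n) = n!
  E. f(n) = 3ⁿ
B < E < A < D < C

Comparing growth rates:
B = n^(1/3) is O(n^(1/3))
E = 3ⁿ is O(3ⁿ)
A = 4ⁿ is O(4ⁿ)
D = n! is O(n!)
C = nⁿ is O(nⁿ)

Therefore, the order from slowest to fastest is: B < E < A < D < C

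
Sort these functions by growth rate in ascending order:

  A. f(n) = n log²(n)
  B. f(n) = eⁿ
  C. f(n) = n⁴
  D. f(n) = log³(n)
D < A < C < B

Comparing growth rates:
D = log³(n) is O(log³ n)
A = n log²(n) is O(n log² n)
C = n⁴ is O(n⁴)
B = eⁿ is O(eⁿ)

Therefore, the order from slowest to fastest is: D < A < C < B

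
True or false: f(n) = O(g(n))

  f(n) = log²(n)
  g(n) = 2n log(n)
True

f(n) = log²(n) is O(log² n), and g(n) = 2n log(n) is O(n log n).
Since O(log² n) ⊆ O(n log n) (f grows no faster than g), f(n) = O(g(n)) is true.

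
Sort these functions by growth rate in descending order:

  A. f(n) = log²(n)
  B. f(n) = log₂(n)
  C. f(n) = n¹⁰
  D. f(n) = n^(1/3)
C > D > A > B

Comparing growth rates:
C = n¹⁰ is O(n¹⁰)
D = n^(1/3) is O(n^(1/3))
A = log²(n) is O(log² n)
B = log₂(n) is O(log n)

Therefore, the order from fastest to slowest is: C > D > A > B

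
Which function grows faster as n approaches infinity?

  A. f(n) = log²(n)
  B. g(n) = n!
B

f(n) = log²(n) is O(log² n), while g(n) = n! is O(n!).
Since O(n!) grows faster than O(log² n), g(n) dominates.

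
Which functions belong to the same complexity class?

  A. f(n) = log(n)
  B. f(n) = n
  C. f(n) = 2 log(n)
A and C

Examining each function:
  A. log(n) is O(log n)
  B. n is O(n)
  C. 2 log(n) is O(log n)

Functions A and C both have the same complexity class.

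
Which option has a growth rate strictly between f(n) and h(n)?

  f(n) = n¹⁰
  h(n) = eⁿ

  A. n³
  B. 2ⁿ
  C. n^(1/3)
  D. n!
B

We need g(n) with n¹⁰ = o(g(n)) and g(n) = o(eⁿ), i.e. O(n¹⁰) ≺ g ≺ O(eⁿ).
Check each option:
  A. n³ — O(n³) does not grow strictly faster than f(n)
  B. 2ⁿ — O(2ⁿ) is strictly between O(n¹⁰) and O(eⁿ) ✓
  C. n^(1/3) — O(n^(1/3)) does not grow strictly faster than f(n)
  D. n! — O(n!) does not grow strictly slower than h(n)

Only option B (2ⁿ) lies strictly between.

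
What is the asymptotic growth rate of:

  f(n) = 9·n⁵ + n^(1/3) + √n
Θ(n⁵)

Order the terms by growth rate: n^(1/3) ≺ √n ≺ 9·n⁵.
The fastest-growing term 9·n⁵ dominates as n → ∞; dropping its constant factor gives Θ(n⁵).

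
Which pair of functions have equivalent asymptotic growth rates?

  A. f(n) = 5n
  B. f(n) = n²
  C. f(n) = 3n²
B and C

Examining each function:
  A. 5n is O(n)
  B. n² is O(n²)
  C. 3n² is O(n²)

Functions B and C both have the same complexity class.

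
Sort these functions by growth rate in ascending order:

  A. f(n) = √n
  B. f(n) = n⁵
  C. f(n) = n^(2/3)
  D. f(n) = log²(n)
D < A < C < B

Comparing growth rates:
D = log²(n) is O(log² n)
A = √n is O(√n)
C = n^(2/3) is O(n^(2/3))
B = n⁵ is O(n⁵)

Therefore, the order from slowest to fastest is: D < A < C < B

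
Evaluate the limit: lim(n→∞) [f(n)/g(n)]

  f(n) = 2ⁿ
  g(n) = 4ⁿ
0

Since 2ⁿ (O(2ⁿ)) grows slower than 4ⁿ (O(4ⁿ)),
the ratio f(n)/g(n) → 0 as n → ∞.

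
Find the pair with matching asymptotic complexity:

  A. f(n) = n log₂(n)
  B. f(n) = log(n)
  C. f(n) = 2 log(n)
B and C

Examining each function:
  A. n log₂(n) is O(n log n)
  B. log(n) is O(log n)
  C. 2 log(n) is O(log n)

Functions B and C both have the same complexity class.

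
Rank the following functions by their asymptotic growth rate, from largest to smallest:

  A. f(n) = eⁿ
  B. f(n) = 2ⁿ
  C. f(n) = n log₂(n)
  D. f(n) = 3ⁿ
D > A > B > C

Comparing growth rates:
D = 3ⁿ is O(3ⁿ)
A = eⁿ is O(eⁿ)
B = 2ⁿ is O(2ⁿ)
C = n log₂(n) is O(n log n)

Therefore, the order from fastest to slowest is: D > A > B > C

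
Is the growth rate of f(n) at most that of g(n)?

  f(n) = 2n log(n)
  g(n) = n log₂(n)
True

f(n) = 2n log(n) and g(n) = n log₂(n) are both O(n log n).
Big-O permits equal growth rates (f ≤ c·g for some c), so f(n) = O(g(n)) is true.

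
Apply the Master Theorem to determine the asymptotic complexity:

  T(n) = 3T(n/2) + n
Θ(n^log₂(3))

Master Theorem: a = 3, b = 2, f(n) = n.
Compute the critical exponent d = log₂(3) = 1.585.
Compare f(n) = Θ(n) against n^d:
  k = 1 < d = 1.585, so f(n) = O(n^(d-ε)) — Case 1.
  The recursion cost dominates: T(n) = Θ(n^d) = Θ(n^log₂(3)).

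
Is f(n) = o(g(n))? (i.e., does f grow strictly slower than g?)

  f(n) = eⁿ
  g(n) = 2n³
False

f(n) = eⁿ is O(eⁿ), and g(n) = 2n³ is O(n³).
Since O(eⁿ) grows faster than or equal to O(n³), f(n) = o(g(n)) is false.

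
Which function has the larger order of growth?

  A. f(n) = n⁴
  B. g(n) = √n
A

f(n) = n⁴ is O(n⁴), while g(n) = √n is O(√n).
Since O(n⁴) grows faster than O(√n), f(n) dominates.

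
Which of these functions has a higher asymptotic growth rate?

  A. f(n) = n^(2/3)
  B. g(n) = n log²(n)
B

f(n) = n^(2/3) is O(n^(2/3)), while g(n) = n log²(n) is O(n log² n).
Since O(n log² n) grows faster than O(n^(2/3)), g(n) dominates.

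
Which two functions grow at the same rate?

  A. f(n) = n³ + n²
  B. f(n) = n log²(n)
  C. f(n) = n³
A and C

Examining each function:
  A. n³ + n² is O(n³)
  B. n log²(n) is O(n log² n)
  C. n³ is O(n³)

Functions A and C both have the same complexity class.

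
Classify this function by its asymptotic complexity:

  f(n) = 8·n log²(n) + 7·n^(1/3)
O(n log² n)

The dominant term in 8·n log²(n) + 7·n^(1/3) is 8·n log²(n), which is Θ(n log² n).
Lower-order terms (7·n^(1/3)) are asymptotically negligible.
Constants are absorbed, so the tightest bound is O(n log² n).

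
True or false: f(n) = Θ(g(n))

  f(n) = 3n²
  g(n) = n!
False

f(n) = 3n² is O(n²), and g(n) = n! is O(n!).
Since they have different growth rates, f(n) = Θ(g(n)) is false.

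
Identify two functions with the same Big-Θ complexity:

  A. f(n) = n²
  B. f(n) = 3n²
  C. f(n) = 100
A and B

Examining each function:
  A. n² is O(n²)
  B. 3n² is O(n²)
  C. 100 is O(1)

Functions A and B both have the same complexity class.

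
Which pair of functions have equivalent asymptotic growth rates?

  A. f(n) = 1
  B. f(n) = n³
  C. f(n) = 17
A and C

Examining each function:
  A. 1 is O(1)
  B. n³ is O(n³)
  C. 17 is O(1)

Functions A and C both have the same complexity class.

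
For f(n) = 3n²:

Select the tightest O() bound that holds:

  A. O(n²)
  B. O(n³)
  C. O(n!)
A

f(n) = 3n² is O(n²).
All listed options are valid Big-O bounds (upper bounds),
but O(n²) is the tightest (smallest valid bound).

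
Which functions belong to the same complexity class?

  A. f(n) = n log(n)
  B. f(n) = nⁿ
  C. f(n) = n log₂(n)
A and C

Examining each function:
  A. n log(n) is O(n log n)
  B. nⁿ is O(nⁿ)
  C. n log₂(n) is O(n log n)

Functions A and C both have the same complexity class.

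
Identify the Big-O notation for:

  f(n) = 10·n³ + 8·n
O(n³)

The dominant term in 10·n³ + 8·n is 10·n³, which is Θ(n³).
Lower-order terms (8·n) are asymptotically negligible.
Constants are absorbed, so the tightest bound is O(n³).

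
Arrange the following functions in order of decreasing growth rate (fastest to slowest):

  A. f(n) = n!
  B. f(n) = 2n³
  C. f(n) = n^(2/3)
A > B > C

Comparing growth rates:
A = n! is O(n!)
B = 2n³ is O(n³)
C = n^(2/3) is O(n^(2/3))

Therefore, the order from fastest to slowest is: A > B > C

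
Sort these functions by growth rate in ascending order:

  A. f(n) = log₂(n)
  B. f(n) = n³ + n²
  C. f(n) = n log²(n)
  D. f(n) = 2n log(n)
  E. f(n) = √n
A < E < D < C < B

Comparing growth rates:
A = log₂(n) is O(log n)
E = √n is O(√n)
D = 2n log(n) is O(n log n)
C = n log²(n) is O(n log² n)
B = n³ + n² is O(n³)

Therefore, the order from slowest to fastest is: A < E < D < C < B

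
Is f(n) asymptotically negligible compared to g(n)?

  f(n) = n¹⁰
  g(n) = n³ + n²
False

f(n) = n¹⁰ is O(n¹⁰), and g(n) = n³ + n² is O(n³).
Since O(n¹⁰) grows faster than or equal to O(n³), f(n) = o(g(n)) is false.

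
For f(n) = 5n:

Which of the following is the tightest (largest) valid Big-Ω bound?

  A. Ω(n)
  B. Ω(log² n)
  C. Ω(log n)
A

f(n) = 5n is Ω(n).
All listed options are valid Big-Ω bounds (lower bounds),
but Ω(n) is the tightest (largest valid bound).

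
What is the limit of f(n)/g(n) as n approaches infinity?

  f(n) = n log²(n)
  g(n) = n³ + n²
0

Since n log²(n) (O(n log² n)) grows slower than n³ + n² (O(n³)),
the ratio f(n)/g(n) → 0 as n → ∞.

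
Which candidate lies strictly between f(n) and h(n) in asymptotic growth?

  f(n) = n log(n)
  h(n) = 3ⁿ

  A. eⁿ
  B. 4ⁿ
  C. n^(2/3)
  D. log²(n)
A

We need g(n) with n log(n) = o(g(n)) and g(n) = o(3ⁿ), i.e. O(n log n) ≺ g ≺ O(3ⁿ).
Check each option:
  A. eⁿ — O(eⁿ) is strictly between O(n log n) and O(3ⁿ) ✓
  B. 4ⁿ — O(4ⁿ) does not grow strictly slower than h(n)
  C. n^(2/3) — O(n^(2/3)) does not grow strictly faster than f(n)
  D. log²(n) — O(log² n) does not grow strictly faster than f(n)

Only option A (eⁿ) lies strictly between.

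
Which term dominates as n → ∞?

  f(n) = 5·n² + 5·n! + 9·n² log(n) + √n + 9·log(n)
5·n!

Looking at each term:
  - 5·n² is O(n²)
  - 5·n! is O(n!)
  - 9·n² log(n) is O(n² log n)
  - √n is O(√n)
  - 9·log(n) is O(log n)

The term 5·n! (O(n!)) grows fastest and dominates all others.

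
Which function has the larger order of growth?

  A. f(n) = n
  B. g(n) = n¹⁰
B

f(n) = n is O(n), while g(n) = n¹⁰ is O(n¹⁰).
Since O(n¹⁰) grows faster than O(n), g(n) dominates.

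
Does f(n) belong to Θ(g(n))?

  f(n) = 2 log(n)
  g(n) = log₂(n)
True

f(n) = 2 log(n) and g(n) = log₂(n) are both O(log n).
Since they have the same asymptotic growth rate, f(n) = Θ(g(n)) is true.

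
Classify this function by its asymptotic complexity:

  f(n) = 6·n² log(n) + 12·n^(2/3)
O(n² log n)

The dominant term in 6·n² log(n) + 12·n^(2/3) is 6·n² log(n), which is Θ(n² log n).
Lower-order terms (12·n^(2/3)) are asymptotically negligible.
Constants are absorbed, so the tightest bound is O(n² log n).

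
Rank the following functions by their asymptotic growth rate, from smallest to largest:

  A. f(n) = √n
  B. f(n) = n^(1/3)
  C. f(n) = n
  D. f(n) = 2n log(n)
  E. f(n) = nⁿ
B < A < C < D < E

Comparing growth rates:
B = n^(1/3) is O(n^(1/3))
A = √n is O(√n)
C = n is O(n)
D = 2n log(n) is O(n log n)
E = nⁿ is O(nⁿ)

Therefore, the order from slowest to fastest is: B < A < C < D < E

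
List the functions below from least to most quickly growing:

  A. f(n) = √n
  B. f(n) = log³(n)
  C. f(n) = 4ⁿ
B < A < C

Comparing growth rates:
B = log³(n) is O(log³ n)
A = √n is O(√n)
C = 4ⁿ is O(4ⁿ)

Therefore, the order from slowest to fastest is: B < A < C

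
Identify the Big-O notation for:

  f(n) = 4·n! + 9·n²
O(n!)

The dominant term in 4·n! + 9·n² is 4·n!, which is Θ(n!).
Lower-order terms (9·n²) are asymptotically negligible.
Constants are absorbed, so the tightest bound is O(n!).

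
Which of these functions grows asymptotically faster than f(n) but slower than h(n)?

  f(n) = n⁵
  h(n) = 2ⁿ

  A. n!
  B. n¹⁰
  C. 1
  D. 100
B

We need g(n) with n⁵ = o(g(n)) and g(n) = o(2ⁿ), i.e. O(n⁵) ≺ g ≺ O(2ⁿ).
Check each option:
  A. n! — O(n!) does not grow strictly slower than h(n)
  B. n¹⁰ — O(n¹⁰) is strictly between O(n⁵) and O(2ⁿ) ✓
  C. 1 — O(1) does not grow strictly faster than f(n)
  D. 100 — O(1) does not grow strictly faster than f(n)

Only option B (n¹⁰) lies strictly between.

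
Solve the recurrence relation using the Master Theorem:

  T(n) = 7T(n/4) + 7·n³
Θ(n³)

Master Theorem: a = 7, b = 4, f(n) = 7·n³.
Compute the critical exponent d = log₄(7) = 1.404.
Compare f(n) = Θ(n³) against n^d:
  k = 3 > d = 1.404, so f(n) = Ω(n^(d+ε)) — Case 3.
  Regularity: a·(n/b)^3/n^3 = a/b^3 = 7/64 < 1 ✓.
  The top-level work dominates: T(n) = Θ(f(n)) = Θ(n³).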